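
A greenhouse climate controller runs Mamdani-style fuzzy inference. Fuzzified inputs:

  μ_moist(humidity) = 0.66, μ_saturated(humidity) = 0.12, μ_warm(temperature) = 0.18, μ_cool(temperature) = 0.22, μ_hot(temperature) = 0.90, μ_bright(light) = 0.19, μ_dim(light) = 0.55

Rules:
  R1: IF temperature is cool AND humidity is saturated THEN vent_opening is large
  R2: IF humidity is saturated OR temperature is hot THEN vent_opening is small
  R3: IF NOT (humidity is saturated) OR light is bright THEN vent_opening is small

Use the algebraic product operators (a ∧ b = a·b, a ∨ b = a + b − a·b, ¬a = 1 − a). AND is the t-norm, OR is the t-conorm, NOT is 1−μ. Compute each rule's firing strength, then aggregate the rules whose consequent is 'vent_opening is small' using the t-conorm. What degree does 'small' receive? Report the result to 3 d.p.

R1: cool=0.22, saturated=0.12; AND[a·b] → w = 0.0264
R2: saturated=0.12, hot=0.90; OR[a + b − a·b] → w = 0.9120
R3: ¬saturated=1−0.12=0.88, bright=0.19; OR[a + b − a·b] → w = 0.9028
Rules with consequent 'small': {R2, R3} → strengths 0.9120, 0.9028
Aggregate via t-conorm [a + b − a·b]: 0.9914

0.991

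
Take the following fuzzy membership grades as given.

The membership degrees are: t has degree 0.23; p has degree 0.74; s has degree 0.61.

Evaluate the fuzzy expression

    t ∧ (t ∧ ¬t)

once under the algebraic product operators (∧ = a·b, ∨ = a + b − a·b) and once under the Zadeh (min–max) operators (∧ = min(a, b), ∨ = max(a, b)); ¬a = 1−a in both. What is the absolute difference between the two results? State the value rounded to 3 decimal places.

0.189

Under algebraic product:
  ¬t = 1 − 0.2300 = 0.7700
  t ∧ ¬t = a·b on (0.2300, 0.7700) = 0.1771
  t ∧ (t ∧ ¬t) = a·b on (0.2300, 0.1771) = 0.0407
  → value = 0.0407
Under Zadeh (min–max):
  ¬t = 1 − 0.23 = 0.77
  t ∧ ¬t = min(a, b) on (0.23, 0.77) = 0.23
  t ∧ (t ∧ ¬t) = min(a, b) on (0.23, 0.23) = 0.23
  → value = 0.2300
|0.0407 − 0.2300| = 0.189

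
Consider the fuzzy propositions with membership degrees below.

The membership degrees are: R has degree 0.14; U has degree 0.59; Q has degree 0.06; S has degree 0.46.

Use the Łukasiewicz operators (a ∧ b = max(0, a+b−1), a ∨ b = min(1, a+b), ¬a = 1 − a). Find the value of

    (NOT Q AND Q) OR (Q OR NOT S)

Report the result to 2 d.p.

0.60

NOT Q = 1 − 0.06 = 0.94
NOT Q AND Q = max(0, a+b−1) on (0.94, 0.06) = 0.00
NOT S = 1 − 0.46 = 0.54
Q OR NOT S = min(1, a+b) on (0.06, 0.54) = 0.60
(NOT Q AND Q) OR (Q OR NOT S) = min(1, a+b) on (0.00, 0.60) = 0.60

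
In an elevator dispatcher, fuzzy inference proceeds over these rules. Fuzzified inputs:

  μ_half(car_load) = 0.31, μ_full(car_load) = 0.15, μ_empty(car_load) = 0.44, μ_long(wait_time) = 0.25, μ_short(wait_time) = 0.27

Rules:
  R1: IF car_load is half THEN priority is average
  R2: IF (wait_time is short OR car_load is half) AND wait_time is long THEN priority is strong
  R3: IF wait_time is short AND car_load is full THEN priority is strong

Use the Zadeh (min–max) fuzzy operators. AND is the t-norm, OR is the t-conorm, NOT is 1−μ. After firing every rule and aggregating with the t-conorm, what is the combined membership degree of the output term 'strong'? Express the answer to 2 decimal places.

0.25

R1: half=0.31 → w = 0.31
R2: (short=0.27 OR half=0.31) = 0.31; AND[min(a, b)] with long=0.25 → w = 0.25
R3: short=0.27, full=0.15; AND[min(a, b)] → w = 0.15
Rules with consequent 'strong': {R2, R3} → strengths 0.25, 0.15
Aggregate via t-conorm [max(a, b)]: 0.25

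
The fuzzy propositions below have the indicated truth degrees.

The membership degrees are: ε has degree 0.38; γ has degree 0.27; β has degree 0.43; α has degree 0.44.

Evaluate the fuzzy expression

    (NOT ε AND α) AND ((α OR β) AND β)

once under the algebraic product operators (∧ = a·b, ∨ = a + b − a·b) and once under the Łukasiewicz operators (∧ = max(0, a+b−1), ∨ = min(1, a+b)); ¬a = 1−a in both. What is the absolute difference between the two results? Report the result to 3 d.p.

0.080

Under algebraic product:
  NOT ε = 1 − 0.3800 = 0.6200
  NOT ε AND α = a·b on (0.6200, 0.4400) = 0.2728
  α OR β = a + b − a·b on (0.4400, 0.4300) = 0.6808
  (α OR β) AND β = a·b on (0.6808, 0.4300) = 0.2927
  (NOT ε AND α) AND ((α OR β) AND β) = a·b on (0.2728, 0.2927) = 0.0799
  → value = 0.0799
Under Łukasiewicz:
  NOT ε = 1 − 0.38 = 0.62
  NOT ε AND α = max(0, a+b−1) on (0.62, 0.44) = 0.06
  α OR β = min(1, a+b) on (0.44, 0.43) = 0.87
  (α OR β) AND β = max(0, a+b−1) on (0.87, 0.43) = 0.30
  (NOT ε AND α) AND ((α OR β) AND β) = max(0, a+b−1) on (0.06, 0.30) = 0.00
  → value = 0.0000
|0.0799 − 0.0000| = 0.080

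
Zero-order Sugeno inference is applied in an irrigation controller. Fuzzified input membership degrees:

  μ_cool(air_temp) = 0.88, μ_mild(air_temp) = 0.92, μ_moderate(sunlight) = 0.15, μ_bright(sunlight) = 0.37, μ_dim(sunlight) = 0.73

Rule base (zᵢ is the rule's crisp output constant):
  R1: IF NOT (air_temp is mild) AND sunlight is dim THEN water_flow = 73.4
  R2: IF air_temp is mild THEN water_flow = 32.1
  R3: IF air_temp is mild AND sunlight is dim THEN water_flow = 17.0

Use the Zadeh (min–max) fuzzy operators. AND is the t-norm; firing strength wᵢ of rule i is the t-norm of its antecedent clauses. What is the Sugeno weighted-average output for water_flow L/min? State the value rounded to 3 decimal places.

27.638

R1 (z=73.4): ¬mild=1−0.92=0.08, dim=0.73; AND[min(a, b)] → w = 0.08
R2 (z=32.1): mild=0.92 → w = 0.92
R3 (z=17.0): mild=0.92, dim=0.73; AND[min(a, b)] → w = 0.73
Weighted average = (0.08·73.4 + 0.92·32.1 + 0.73·17.0) / (0.08 + 0.92 + 0.73)
  = 47.8140 / 1.7300 = 27.638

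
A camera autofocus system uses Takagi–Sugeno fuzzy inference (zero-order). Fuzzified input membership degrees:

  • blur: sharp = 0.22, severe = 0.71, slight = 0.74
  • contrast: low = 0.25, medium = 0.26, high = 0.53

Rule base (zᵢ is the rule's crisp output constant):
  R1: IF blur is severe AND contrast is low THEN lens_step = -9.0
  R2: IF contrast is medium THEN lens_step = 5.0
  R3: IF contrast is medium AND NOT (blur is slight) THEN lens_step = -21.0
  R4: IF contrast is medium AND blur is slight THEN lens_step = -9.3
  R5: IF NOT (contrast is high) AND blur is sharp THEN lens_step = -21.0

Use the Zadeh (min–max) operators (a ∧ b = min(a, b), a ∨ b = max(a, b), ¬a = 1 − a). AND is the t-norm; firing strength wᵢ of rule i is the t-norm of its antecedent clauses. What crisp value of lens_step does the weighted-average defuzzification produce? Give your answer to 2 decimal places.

-10.76

R1 (z=-9.0): severe=0.71, low=0.25; AND[min(a, b)] → w = 0.25
R2 (z=5.0): medium=0.26 → w = 0.26
R3 (z=-21.0): medium=0.26, ¬slight=1−0.74=0.26; AND[min(a, b)] → w = 0.26
R4 (z=-9.3): medium=0.26, slight=0.74; AND[min(a, b)] → w = 0.26
R5 (z=-21.0): ¬high=1−0.53=0.47, sharp=0.22; AND[min(a, b)] → w = 0.22
Weighted average = (0.25·-9.0 + 0.26·5.0 + 0.26·-21.0 + 0.26·-9.3 + 0.22·-21.0) / (0.25 + 0.26 + 0.26 + 0.26 + 0.22)
  = -13.4480 / 1.2500 = -10.76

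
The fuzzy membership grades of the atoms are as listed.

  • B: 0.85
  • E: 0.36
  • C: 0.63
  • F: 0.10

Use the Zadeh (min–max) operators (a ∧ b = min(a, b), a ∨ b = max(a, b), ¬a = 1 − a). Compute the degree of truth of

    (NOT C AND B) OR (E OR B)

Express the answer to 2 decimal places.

0.85

NOT C = 1 − 0.63 = 0.37
NOT C AND B = min(a, b) on (0.37, 0.85) = 0.37
E OR B = max(a, b) on (0.36, 0.85) = 0.85
(NOT C AND B) OR (E OR B) = max(a, b) on (0.37, 0.85) = 0.85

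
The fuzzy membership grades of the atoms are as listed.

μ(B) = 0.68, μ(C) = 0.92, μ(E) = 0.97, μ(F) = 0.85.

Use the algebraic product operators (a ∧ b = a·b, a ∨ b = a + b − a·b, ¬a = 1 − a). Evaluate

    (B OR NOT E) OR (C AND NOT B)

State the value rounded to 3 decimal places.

NOT E = 1 − 0.9700 = 0.0300
B OR NOT E = a + b − a·b on (0.6800, 0.0300) = 0.6896
NOT B = 1 − 0.6800 = 0.3200
C AND NOT B = a·b on (0.9200, 0.3200) = 0.2944
(B OR NOT E) OR (C AND NOT B) = a + b − a·b on (0.6896, 0.2944) = 0.7810

0.781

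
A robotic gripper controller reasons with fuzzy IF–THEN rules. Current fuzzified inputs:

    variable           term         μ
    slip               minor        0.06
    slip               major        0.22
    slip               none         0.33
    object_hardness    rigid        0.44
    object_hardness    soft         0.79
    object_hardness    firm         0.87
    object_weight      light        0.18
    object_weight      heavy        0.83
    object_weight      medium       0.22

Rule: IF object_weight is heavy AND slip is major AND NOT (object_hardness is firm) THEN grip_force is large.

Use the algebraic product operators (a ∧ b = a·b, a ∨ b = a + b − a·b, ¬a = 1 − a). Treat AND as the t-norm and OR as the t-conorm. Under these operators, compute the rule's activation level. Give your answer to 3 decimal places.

firing strength: heavy=0.83, major=0.22, ¬firm=1−0.87=0.13; AND[a·b] → w = 0.0237

0.024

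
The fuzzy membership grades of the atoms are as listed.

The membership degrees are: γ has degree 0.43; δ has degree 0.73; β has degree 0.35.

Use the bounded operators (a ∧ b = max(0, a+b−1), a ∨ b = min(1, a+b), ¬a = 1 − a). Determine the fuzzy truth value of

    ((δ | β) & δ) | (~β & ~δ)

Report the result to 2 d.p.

δ | β = min(1, a+b) on (0.73, 0.35) = 1.00
(δ | β) & δ = max(0, a+b−1) on (1.00, 0.73) = 0.73
~β = 1 − 0.35 = 0.65
~δ = 1 − 0.73 = 0.27
~β & ~δ = max(0, a+b−1) on (0.65, 0.27) = 0.00
((δ | β) & δ) | (~β & ~δ) = min(1, a+b) on (0.73, 0.00) = 0.73

0.73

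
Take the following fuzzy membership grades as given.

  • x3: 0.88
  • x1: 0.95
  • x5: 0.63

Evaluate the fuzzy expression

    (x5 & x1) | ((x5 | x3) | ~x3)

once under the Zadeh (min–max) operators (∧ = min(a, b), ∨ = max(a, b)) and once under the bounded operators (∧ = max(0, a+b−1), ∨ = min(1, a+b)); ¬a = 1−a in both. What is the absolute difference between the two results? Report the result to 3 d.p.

Under Zadeh (min–max):
  x5 & x1 = min(a, b) on (0.63, 0.95) = 0.63
  x5 | x3 = max(a, b) on (0.63, 0.88) = 0.88
  ~x3 = 1 − 0.88 = 0.12
  (x5 | x3) | ~x3 = max(a, b) on (0.88, 0.12) = 0.88
  (x5 & x1) | ((x5 | x3) | ~x3) = max(a, b) on (0.63, 0.88) = 0.88
  → value = 0.8800
Under bounded:
  x5 & x1 = max(0, a+b−1) on (0.63, 0.95) = 0.58
  x5 | x3 = min(1, a+b) on (0.63, 0.88) = 1.00
  ~x3 = 1 − 0.88 = 0.12
  (x5 | x3) | ~x3 = min(1, a+b) on (1.00, 0.12) = 1.00
  (x5 & x1) | ((x5 | x3) | ~x3) = min(1, a+b) on (0.58, 1.00) = 1.00
  → value = 1.0000
|0.8800 − 1.0000| = 0.120

0.120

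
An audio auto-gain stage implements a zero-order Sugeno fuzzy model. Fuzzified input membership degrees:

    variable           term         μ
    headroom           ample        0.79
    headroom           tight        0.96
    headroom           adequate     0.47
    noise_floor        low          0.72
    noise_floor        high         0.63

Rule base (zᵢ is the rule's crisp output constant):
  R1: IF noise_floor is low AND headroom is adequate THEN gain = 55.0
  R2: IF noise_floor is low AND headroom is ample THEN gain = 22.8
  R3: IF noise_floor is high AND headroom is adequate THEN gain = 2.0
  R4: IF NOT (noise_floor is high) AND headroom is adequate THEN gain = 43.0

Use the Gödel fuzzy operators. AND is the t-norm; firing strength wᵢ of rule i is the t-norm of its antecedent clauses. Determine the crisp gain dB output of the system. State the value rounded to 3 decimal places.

29.121

R1 (z=55.0): low=0.72, adequate=0.47; AND[min(a, b)] → w = 0.47
R2 (z=22.8): low=0.72, ample=0.79; AND[min(a, b)] → w = 0.72
R3 (z=2.0): high=0.63, adequate=0.47; AND[min(a, b)] → w = 0.47
R4 (z=43.0): ¬high=1−0.63=0.37, adequate=0.47; AND[min(a, b)] → w = 0.37
Weighted average = (0.47·55.0 + 0.72·22.8 + 0.47·2.0 + 0.37·43.0) / (0.47 + 0.72 + 0.47 + 0.37)
  = 59.1160 / 2.0300 = 29.121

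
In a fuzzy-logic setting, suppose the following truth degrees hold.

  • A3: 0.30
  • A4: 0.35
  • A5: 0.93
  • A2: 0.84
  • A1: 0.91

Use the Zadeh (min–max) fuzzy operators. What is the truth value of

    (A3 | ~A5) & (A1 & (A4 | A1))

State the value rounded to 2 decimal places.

~A5 = 1 − 0.93 = 0.07
A3 | ~A5 = max(a, b) on (0.30, 0.07) = 0.30
A4 | A1 = max(a, b) on (0.35, 0.91) = 0.91
A1 & (A4 | A1) = min(a, b) on (0.91, 0.91) = 0.91
(A3 | ~A5) & (A1 & (A4 | A1)) = min(a, b) on (0.30, 0.91) = 0.30

0.30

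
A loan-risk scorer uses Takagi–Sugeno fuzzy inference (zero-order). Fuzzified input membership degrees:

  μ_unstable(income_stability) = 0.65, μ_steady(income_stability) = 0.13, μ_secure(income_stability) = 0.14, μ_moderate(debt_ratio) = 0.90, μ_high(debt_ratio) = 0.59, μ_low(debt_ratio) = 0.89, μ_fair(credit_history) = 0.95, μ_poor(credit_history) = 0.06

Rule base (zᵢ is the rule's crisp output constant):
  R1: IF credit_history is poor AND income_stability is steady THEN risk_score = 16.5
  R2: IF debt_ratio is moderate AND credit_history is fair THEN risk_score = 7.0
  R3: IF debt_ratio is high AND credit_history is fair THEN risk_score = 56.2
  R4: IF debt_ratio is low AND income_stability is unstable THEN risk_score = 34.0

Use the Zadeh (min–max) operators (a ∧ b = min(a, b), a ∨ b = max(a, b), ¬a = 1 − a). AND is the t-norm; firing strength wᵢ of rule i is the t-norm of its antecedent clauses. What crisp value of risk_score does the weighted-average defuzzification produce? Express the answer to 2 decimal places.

28.43

R1 (z=16.5): poor=0.06, steady=0.13; AND[min(a, b)] → w = 0.06
R2 (z=7.0): moderate=0.90, fair=0.95; AND[min(a, b)] → w = 0.90
R3 (z=56.2): high=0.59, fair=0.95; AND[min(a, b)] → w = 0.59
R4 (z=34.0): low=0.89, unstable=0.65; AND[min(a, b)] → w = 0.65
Weighted average = (0.06·16.5 + 0.90·7.0 + 0.59·56.2 + 0.65·34.0) / (0.06 + 0.90 + 0.59 + 0.65)
  = 62.5480 / 2.2000 = 28.43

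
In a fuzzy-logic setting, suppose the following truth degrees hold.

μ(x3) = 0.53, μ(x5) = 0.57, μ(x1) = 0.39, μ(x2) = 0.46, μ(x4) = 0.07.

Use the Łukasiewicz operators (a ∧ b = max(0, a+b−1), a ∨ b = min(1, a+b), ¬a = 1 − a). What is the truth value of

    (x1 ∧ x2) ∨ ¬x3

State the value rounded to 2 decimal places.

0.47

x1 ∧ x2 = max(0, a+b−1) on (0.39, 0.46) = 0.00
¬x3 = 1 − 0.53 = 0.47
(x1 ∧ x2) ∨ ¬x3 = min(1, a+b) on (0.00, 0.47) = 0.47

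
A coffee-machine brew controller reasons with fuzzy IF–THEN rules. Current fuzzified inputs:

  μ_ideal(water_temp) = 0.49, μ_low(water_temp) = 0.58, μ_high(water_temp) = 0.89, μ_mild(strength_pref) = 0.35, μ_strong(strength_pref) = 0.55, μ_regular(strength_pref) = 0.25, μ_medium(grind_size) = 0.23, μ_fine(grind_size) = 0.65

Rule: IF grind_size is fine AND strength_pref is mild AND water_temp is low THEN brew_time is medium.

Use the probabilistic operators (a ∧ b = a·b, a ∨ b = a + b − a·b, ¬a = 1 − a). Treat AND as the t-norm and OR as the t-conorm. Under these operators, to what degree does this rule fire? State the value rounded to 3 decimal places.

firing strength: fine=0.65, mild=0.35, low=0.58; AND[a·b] → w = 0.1319

0.132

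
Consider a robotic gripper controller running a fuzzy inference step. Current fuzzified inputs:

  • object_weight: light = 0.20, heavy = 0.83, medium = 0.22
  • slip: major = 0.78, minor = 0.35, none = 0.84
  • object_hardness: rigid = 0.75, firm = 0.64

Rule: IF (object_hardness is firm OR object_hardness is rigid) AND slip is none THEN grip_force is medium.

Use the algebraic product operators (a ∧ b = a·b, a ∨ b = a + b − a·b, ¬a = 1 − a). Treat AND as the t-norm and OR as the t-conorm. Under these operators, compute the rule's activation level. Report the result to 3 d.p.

0.764

firing strength: (firm=0.64 OR rigid=0.75) = 0.9100; AND[a·b] with none=0.84 → w = 0.7644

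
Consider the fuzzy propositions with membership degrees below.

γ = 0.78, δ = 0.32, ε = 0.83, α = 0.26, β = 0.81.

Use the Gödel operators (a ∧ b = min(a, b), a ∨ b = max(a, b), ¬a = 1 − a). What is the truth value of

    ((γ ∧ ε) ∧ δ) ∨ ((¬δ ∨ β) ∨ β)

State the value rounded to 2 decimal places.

γ ∧ ε = min(a, b) on (0.78, 0.83) = 0.78
(γ ∧ ε) ∧ δ = min(a, b) on (0.78, 0.32) = 0.32
¬δ = 1 − 0.32 = 0.68
¬δ ∨ β = max(a, b) on (0.68, 0.81) = 0.81
(¬δ ∨ β) ∨ β = max(a, b) on (0.81, 0.81) = 0.81
((γ ∧ ε) ∧ δ) ∨ ((¬δ ∨ β) ∨ β) = max(a, b) on (0.32, 0.81) = 0.81

0.81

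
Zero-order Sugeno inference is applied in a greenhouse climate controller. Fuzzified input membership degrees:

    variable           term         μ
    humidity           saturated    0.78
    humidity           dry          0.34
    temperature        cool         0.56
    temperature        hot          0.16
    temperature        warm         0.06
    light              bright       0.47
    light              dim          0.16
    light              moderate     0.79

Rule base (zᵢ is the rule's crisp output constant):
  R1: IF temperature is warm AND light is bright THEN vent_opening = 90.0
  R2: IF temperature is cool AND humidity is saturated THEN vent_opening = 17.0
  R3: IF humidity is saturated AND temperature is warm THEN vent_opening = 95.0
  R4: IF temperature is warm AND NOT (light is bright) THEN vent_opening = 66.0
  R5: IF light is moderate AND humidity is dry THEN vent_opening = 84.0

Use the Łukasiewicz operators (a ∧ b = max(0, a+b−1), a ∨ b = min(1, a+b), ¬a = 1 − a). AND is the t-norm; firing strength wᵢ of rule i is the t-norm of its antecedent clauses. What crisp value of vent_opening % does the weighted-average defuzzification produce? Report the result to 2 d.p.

R1 (z=90.0): warm=0.06, bright=0.47; AND[max(0, a+b−1)] → w = 0.00
R2 (z=17.0): cool=0.56, saturated=0.78; AND[max(0, a+b−1)] → w = 0.34
R3 (z=95.0): saturated=0.78, warm=0.06; AND[max(0, a+b−1)] → w = 0.00
R4 (z=66.0): warm=0.06, ¬bright=1−0.47=0.53; AND[max(0, a+b−1)] → w = 0.00
R5 (z=84.0): moderate=0.79, dry=0.34; AND[max(0, a+b−1)] → w = 0.13
Weighted average = (0.00·90.0 + 0.34·17.0 + 0.00·95.0 + 0.00·66.0 + 0.13·84.0) / (0.00 + 0.34 + 0.00 + 0.00 + 0.13)
  = 16.7000 / 0.4700 = 35.53

35.53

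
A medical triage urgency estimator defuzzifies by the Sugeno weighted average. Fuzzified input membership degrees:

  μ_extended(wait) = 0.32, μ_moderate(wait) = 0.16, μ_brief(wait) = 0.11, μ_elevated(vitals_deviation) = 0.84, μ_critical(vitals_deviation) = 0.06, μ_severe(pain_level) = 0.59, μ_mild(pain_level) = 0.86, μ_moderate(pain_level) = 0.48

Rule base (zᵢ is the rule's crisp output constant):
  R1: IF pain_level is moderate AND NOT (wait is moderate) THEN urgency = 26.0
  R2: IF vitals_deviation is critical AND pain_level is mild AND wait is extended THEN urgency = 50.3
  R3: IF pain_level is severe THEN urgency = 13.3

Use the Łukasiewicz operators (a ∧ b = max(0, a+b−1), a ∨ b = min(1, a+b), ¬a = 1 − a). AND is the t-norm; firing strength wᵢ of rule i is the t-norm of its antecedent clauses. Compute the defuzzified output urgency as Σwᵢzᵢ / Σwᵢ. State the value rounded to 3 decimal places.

17.766

R1 (z=26.0): moderate=0.48, ¬moderate=1−0.16=0.84; AND[max(0, a+b−1)] → w = 0.32
R2 (z=50.3): critical=0.06, mild=0.86, extended=0.32; AND[max(0, a+b−1)] → w = 0.00
R3 (z=13.3): severe=0.59 → w = 0.59
Weighted average = (0.32·26.0 + 0.00·50.3 + 0.59·13.3) / (0.32 + 0.00 + 0.59)
  = 16.1670 / 0.9100 = 17.766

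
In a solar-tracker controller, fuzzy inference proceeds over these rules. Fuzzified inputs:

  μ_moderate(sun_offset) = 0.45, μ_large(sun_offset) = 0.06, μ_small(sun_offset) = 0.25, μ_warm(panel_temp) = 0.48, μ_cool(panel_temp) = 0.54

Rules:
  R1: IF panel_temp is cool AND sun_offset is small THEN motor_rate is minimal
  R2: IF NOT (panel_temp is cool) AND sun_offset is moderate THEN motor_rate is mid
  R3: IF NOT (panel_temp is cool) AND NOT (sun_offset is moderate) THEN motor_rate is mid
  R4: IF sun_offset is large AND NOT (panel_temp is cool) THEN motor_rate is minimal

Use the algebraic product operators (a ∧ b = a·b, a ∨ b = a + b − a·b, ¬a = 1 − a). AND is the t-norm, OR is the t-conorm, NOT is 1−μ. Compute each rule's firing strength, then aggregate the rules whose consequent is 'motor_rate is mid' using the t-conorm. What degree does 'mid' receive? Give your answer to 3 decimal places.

R1: cool=0.54, small=0.25; AND[a·b] → w = 0.1350
R2: ¬cool=1−0.54=0.46, moderate=0.45; AND[a·b] → w = 0.2070
R3: ¬cool=1−0.54=0.46, ¬moderate=1−0.45=0.55; AND[a·b] → w = 0.2530
R4: large=0.06, ¬cool=1−0.54=0.46; AND[a·b] → w = 0.0276
Rules with consequent 'mid': {R2, R3} → strengths 0.2070, 0.2530
Aggregate via t-conorm [a + b − a·b]: 0.4076

0.408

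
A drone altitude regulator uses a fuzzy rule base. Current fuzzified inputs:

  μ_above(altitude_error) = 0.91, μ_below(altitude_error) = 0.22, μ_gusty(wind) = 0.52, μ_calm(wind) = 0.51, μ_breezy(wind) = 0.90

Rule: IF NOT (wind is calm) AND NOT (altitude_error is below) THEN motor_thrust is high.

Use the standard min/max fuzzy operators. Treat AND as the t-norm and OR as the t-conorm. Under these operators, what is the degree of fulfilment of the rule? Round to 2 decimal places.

firing strength: ¬calm=1−0.51=0.49, ¬below=1−0.22=0.78; AND[min(a, b)] → w = 0.49

0.49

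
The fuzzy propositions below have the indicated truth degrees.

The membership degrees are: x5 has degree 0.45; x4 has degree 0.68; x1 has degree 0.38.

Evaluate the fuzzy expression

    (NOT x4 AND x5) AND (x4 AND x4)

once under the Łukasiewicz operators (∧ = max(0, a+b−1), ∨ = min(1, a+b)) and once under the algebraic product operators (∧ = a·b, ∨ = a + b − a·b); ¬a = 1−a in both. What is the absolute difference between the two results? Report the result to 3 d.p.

0.067

Under Łukasiewicz:
  NOT x4 = 1 − 0.68 = 0.32
  NOT x4 AND x5 = max(0, a+b−1) on (0.32, 0.45) = 0.00
  x4 AND x4 = max(0, a+b−1) on (0.68, 0.68) = 0.36
  (NOT x4 AND x5) AND (x4 AND x4) = max(0, a+b−1) on (0.00, 0.36) = 0.00
  → value = 0.0000
Under algebraic product:
  NOT x4 = 1 − 0.6800 = 0.3200
  NOT x4 AND x5 = a·b on (0.3200, 0.4500) = 0.1440
  x4 AND x4 = a·b on (0.6800, 0.6800) = 0.4624
  (NOT x4 AND x5) AND (x4 AND x4) = a·b on (0.1440, 0.4624) = 0.0666
  → value = 0.0666
|0.0000 − 0.0666| = 0.067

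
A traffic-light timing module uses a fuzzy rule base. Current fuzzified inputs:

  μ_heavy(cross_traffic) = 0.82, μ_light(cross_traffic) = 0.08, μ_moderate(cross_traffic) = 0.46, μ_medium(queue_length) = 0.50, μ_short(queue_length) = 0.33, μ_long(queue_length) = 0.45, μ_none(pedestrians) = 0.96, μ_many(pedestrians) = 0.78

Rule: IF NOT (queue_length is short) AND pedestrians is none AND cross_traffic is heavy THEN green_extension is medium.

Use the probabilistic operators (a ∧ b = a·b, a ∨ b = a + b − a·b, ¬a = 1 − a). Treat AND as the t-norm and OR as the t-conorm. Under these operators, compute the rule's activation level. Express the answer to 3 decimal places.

firing strength: ¬short=1−0.33=0.67, none=0.96, heavy=0.82; AND[a·b] → w = 0.5274

0.527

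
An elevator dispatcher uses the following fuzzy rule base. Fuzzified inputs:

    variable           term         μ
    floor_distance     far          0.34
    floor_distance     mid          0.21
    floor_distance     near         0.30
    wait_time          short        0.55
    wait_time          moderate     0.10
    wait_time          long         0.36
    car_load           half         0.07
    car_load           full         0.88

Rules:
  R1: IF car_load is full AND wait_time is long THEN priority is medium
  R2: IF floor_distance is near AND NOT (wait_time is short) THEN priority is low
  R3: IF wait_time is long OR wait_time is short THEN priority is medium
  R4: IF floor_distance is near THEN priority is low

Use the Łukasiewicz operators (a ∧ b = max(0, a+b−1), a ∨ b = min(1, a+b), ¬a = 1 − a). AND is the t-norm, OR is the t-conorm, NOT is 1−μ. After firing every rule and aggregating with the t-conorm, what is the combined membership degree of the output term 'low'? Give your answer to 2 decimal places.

0.30

R1: full=0.88, long=0.36; AND[max(0, a+b−1)] → w = 0.24
R2: near=0.30, ¬short=1−0.55=0.45; AND[max(0, a+b−1)] → w = 0.00
R3: long=0.36, short=0.55; OR[min(1, a+b)] → w = 0.91
R4: near=0.30 → w = 0.30
Rules with consequent 'low': {R2, R4} → strengths 0.00, 0.30
Aggregate via t-conorm [min(1, a+b)]: 0.30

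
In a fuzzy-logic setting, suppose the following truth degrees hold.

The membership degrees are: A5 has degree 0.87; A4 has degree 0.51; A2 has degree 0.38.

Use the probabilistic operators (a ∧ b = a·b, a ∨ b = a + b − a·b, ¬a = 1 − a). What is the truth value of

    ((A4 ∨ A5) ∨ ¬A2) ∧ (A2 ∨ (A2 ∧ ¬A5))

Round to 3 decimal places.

0.401

A4 ∨ A5 = a + b − a·b on (0.5100, 0.8700) = 0.9363
¬A2 = 1 − 0.3800 = 0.6200
(A4 ∨ A5) ∨ ¬A2 = a + b − a·b on (0.9363, 0.6200) = 0.9758
¬A5 = 1 − 0.8700 = 0.1300
A2 ∧ ¬A5 = a·b on (0.3800, 0.1300) = 0.0494
A2 ∨ (A2 ∧ ¬A5) = a + b − a·b on (0.3800, 0.0494) = 0.4106
((A4 ∨ A5) ∨ ¬A2) ∧ (A2 ∨ (A2 ∧ ¬A5)) = a·b on (0.9758, 0.4106) = 0.4007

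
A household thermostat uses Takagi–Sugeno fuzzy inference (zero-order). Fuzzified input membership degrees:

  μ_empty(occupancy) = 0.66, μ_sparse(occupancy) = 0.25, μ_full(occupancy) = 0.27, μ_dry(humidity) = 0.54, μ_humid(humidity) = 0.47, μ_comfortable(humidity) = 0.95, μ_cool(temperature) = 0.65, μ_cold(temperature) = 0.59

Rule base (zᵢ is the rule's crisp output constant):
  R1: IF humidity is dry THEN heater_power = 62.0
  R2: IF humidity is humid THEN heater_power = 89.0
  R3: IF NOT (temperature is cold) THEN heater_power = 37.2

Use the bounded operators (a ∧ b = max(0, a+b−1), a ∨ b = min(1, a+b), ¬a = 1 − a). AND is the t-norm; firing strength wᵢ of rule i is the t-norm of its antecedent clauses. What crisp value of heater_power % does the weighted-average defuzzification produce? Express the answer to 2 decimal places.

R1 (z=62.0): dry=0.54 → w = 0.54
R2 (z=89.0): humid=0.47 → w = 0.47
R3 (z=37.2): ¬cold=1−0.59=0.41 → w = 0.41
Weighted average = (0.54·62.0 + 0.47·89.0 + 0.41·37.2) / (0.54 + 0.47 + 0.41)
  = 90.5620 / 1.4200 = 63.78

63.78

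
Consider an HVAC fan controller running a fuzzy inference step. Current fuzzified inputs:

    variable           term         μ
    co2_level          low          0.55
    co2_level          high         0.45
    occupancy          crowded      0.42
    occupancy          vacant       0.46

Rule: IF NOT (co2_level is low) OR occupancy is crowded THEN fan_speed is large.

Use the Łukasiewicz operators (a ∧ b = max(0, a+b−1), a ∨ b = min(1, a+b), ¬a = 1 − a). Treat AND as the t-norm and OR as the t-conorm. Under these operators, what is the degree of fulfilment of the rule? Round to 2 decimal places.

0.87

firing strength: ¬low=1−0.55=0.45, crowded=0.42; OR[min(1, a+b)] → w = 0.87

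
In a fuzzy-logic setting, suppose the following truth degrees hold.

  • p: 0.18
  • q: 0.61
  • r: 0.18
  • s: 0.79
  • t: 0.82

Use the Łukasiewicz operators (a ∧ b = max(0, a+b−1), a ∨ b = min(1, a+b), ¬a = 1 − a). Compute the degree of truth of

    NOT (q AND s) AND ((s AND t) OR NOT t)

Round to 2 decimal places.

0.39

q AND s = max(0, a+b−1) on (0.61, 0.79) = 0.40
NOT (q AND s) = 1 − 0.40 = 0.60
s AND t = max(0, a+b−1) on (0.79, 0.82) = 0.61
NOT t = 1 − 0.82 = 0.18
(s AND t) OR NOT t = min(1, a+b) on (0.61, 0.18) = 0.79
NOT (q AND s) AND ((s AND t) OR NOT t) = max(0, a+b−1) on (0.60, 0.79) = 0.39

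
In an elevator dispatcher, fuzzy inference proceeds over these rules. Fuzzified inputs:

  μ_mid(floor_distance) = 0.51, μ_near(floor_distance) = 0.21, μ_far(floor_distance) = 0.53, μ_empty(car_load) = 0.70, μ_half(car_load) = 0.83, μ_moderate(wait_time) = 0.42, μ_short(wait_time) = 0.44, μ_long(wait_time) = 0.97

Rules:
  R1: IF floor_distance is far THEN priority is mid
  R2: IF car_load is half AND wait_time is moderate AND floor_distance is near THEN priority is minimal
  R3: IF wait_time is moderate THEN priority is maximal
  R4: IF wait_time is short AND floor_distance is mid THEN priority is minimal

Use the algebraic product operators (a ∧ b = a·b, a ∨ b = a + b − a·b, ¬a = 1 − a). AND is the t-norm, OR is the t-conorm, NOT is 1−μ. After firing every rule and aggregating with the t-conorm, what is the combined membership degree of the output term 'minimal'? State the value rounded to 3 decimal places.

R1: far=0.53 → w = 0.5300
R2: half=0.83, moderate=0.42, near=0.21; AND[a·b] → w = 0.0732
R3: moderate=0.42 → w = 0.4200
R4: short=0.44, mid=0.51; AND[a·b] → w = 0.2244
Rules with consequent 'minimal': {R2, R4} → strengths 0.0732, 0.2244
Aggregate via t-conorm [a + b − a·b]: 0.2812

0.281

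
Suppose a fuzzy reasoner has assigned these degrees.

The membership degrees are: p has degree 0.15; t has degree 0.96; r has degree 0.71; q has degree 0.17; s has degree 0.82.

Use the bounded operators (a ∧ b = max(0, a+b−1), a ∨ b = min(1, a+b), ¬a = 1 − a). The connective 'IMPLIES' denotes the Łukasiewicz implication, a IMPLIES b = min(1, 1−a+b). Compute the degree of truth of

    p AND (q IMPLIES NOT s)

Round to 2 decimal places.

0.15

NOT s = 1 − 0.82 = 0.18
q IMPLIES NOT s  [Łukasiewicz: min(1, 1−a+b)] with a=0.17, b=0.18 → 1.00
p AND (q IMPLIES NOT s) = max(0, a+b−1) on (0.15, 1.00) = 0.15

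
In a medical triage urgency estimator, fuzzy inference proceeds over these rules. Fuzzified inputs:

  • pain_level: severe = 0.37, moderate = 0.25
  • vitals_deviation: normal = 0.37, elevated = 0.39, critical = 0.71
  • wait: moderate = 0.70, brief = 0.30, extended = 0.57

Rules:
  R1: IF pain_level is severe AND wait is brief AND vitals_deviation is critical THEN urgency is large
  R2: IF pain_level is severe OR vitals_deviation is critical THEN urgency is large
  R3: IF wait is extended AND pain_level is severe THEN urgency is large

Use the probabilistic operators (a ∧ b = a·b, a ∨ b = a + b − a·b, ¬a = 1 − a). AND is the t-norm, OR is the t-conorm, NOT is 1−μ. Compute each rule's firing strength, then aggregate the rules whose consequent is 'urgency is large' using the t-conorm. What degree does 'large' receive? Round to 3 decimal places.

0.867

R1: severe=0.37, brief=0.30, critical=0.71; AND[a·b] → w = 0.0788
R2: severe=0.37, critical=0.71; OR[a + b − a·b] → w = 0.8173
R3: extended=0.57, severe=0.37; AND[a·b] → w = 0.2109
Rules with consequent 'large': {R1, R2, R3} → strengths 0.0788, 0.8173, 0.2109
Aggregate via t-conorm [a + b − a·b]: 0.8672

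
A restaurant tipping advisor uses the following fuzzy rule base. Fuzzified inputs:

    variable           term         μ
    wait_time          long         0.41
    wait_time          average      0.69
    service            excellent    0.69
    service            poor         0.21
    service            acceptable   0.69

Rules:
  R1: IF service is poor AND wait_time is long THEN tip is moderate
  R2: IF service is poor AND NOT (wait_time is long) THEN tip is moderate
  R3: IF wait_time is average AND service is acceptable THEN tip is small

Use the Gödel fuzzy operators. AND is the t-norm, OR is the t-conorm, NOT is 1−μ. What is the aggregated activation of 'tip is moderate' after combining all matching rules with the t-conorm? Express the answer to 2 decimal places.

0.21

R1: poor=0.21, long=0.41; AND[min(a, b)] → w = 0.21
R2: poor=0.21, ¬long=1−0.41=0.59; AND[min(a, b)] → w = 0.21
R3: average=0.69, acceptable=0.69; AND[min(a, b)] → w = 0.69
Rules with consequent 'moderate': {R1, R2} → strengths 0.21, 0.21
Aggregate via t-conorm [max(a, b)]: 0.21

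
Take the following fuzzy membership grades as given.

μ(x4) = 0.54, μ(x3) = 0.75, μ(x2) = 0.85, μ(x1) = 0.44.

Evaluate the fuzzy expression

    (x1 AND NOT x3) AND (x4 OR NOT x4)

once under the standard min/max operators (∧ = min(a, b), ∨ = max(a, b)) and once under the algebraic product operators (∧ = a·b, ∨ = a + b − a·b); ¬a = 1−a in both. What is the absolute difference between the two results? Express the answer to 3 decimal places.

0.167

Under standard min/max:
  NOT x3 = 1 − 0.75 = 0.25
  x1 AND NOT x3 = min(a, b) on (0.44, 0.25) = 0.25
  NOT x4 = 1 − 0.54 = 0.46
  x4 OR NOT x4 = max(a, b) on (0.54, 0.46) = 0.54
  (x1 AND NOT x3) AND (x4 OR NOT x4) = min(a, b) on (0.25, 0.54) = 0.25
  → value = 0.2500
Under algebraic product:
  NOT x3 = 1 − 0.7500 = 0.2500
  x1 AND NOT x3 = a·b on (0.4400, 0.2500) = 0.1100
  NOT x4 = 1 − 0.5400 = 0.4600
  x4 OR NOT x4 = a + b − a·b on (0.5400, 0.4600) = 0.7516
  (x1 AND NOT x3) AND (x4 OR NOT x4) = a·b on (0.1100, 0.7516) = 0.0827
  → value = 0.0827
|0.2500 − 0.0827| = 0.167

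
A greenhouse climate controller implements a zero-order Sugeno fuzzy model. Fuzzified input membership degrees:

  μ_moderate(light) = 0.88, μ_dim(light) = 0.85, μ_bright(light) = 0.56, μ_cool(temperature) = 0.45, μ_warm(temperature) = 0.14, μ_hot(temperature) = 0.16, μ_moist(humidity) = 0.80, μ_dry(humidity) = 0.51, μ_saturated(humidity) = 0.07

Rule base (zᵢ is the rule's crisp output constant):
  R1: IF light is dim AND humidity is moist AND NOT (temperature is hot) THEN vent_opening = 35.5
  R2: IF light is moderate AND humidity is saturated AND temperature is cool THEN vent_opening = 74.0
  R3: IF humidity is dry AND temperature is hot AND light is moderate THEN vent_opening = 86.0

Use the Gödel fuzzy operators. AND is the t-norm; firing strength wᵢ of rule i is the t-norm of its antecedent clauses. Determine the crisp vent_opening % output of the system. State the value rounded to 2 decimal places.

R1 (z=35.5): dim=0.85, moist=0.80, ¬hot=1−0.16=0.84; AND[min(a, b)] → w = 0.80
R2 (z=74.0): moderate=0.88, saturated=0.07, cool=0.45; AND[min(a, b)] → w = 0.07
R3 (z=86.0): dry=0.51, hot=0.16, moderate=0.88; AND[min(a, b)] → w = 0.16
Weighted average = (0.80·35.5 + 0.07·74.0 + 0.16·86.0) / (0.80 + 0.07 + 0.16)
  = 47.3400 / 1.0300 = 45.96

45.96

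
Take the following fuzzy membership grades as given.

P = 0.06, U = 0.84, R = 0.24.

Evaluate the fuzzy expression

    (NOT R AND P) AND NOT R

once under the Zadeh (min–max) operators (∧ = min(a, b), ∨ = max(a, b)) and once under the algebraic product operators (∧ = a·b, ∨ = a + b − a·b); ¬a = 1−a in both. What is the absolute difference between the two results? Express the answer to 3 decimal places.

0.025

Under Zadeh (min–max):
  NOT R = 1 − 0.24 = 0.76
  NOT R AND P = min(a, b) on (0.76, 0.06) = 0.06
  NOT R = 1 − 0.24 = 0.76
  (NOT R AND P) AND NOT R = min(a, b) on (0.06, 0.76) = 0.06
  → value = 0.0600
Under algebraic product:
  NOT R = 1 − 0.2400 = 0.7600
  NOT R AND P = a·b on (0.7600, 0.0600) = 0.0456
  NOT R = 1 − 0.2400 = 0.7600
  (NOT R AND P) AND NOT R = a·b on (0.0456, 0.7600) = 0.0347
  → value = 0.0347
|0.0600 − 0.0347| = 0.025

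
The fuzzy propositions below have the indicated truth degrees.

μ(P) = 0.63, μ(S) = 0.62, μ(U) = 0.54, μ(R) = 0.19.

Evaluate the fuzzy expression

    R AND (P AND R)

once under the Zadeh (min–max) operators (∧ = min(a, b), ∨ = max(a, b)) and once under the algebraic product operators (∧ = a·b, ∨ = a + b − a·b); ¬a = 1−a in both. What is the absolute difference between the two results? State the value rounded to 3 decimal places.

Under Zadeh (min–max):
  P AND R = min(a, b) on (0.63, 0.19) = 0.19
  R AND (P AND R) = min(a, b) on (0.19, 0.19) = 0.19
  → value = 0.1900
Under algebraic product:
  P AND R = a·b on (0.6300, 0.1900) = 0.1197
  R AND (P AND R) = a·b on (0.1900, 0.1197) = 0.0227
  → value = 0.0227
|0.1900 − 0.0227| = 0.167

0.167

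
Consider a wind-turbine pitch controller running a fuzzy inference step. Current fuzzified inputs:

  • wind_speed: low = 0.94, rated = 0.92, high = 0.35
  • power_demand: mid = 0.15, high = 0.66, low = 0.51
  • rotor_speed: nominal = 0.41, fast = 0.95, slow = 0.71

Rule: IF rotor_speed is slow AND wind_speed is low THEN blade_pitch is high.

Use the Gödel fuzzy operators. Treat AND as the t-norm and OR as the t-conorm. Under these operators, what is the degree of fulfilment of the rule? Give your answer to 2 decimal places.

0.71

firing strength: slow=0.71, low=0.94; AND[min(a, b)] → w = 0.71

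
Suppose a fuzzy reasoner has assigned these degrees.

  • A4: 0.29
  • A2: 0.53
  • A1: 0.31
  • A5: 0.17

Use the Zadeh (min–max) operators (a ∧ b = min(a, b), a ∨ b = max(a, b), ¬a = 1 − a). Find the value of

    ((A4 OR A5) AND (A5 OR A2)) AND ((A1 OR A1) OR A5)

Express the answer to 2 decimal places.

A4 OR A5 = max(a, b) on (0.29, 0.17) = 0.29
A5 OR A2 = max(a, b) on (0.17, 0.53) = 0.53
(A4 OR A5) AND (A5 OR A2) = min(a, b) on (0.29, 0.53) = 0.29
A1 OR A1 = max(a, b) on (0.31, 0.31) = 0.31
(A1 OR A1) OR A5 = max(a, b) on (0.31, 0.17) = 0.31
((A4 OR A5) AND (A5 OR A2)) AND ((A1 OR A1) OR A5) = min(a, b) on (0.29, 0.31) = 0.29

0.29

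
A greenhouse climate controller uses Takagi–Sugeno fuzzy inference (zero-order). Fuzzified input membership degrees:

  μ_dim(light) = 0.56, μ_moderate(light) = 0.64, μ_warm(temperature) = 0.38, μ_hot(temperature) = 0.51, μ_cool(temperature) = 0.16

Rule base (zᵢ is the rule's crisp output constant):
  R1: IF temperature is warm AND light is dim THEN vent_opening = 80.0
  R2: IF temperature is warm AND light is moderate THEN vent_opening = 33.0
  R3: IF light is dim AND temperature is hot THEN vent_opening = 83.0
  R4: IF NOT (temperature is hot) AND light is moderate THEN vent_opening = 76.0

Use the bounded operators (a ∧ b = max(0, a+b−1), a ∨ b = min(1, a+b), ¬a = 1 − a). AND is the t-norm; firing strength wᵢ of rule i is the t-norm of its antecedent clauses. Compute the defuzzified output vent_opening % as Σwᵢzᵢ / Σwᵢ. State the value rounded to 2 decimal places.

R1 (z=80.0): warm=0.38, dim=0.56; AND[max(0, a+b−1)] → w = 0.00
R2 (z=33.0): warm=0.38, moderate=0.64; AND[max(0, a+b−1)] → w = 0.02
R3 (z=83.0): dim=0.56, hot=0.51; AND[max(0, a+b−1)] → w = 0.07
R4 (z=76.0): ¬hot=1−0.51=0.49, moderate=0.64; AND[max(0, a+b−1)] → w = 0.13
Weighted average = (0.00·80.0 + 0.02·33.0 + 0.07·83.0 + 0.13·76.0) / (0.00 + 0.02 + 0.07 + 0.13)
  = 16.3500 / 0.2200 = 74.32

74.32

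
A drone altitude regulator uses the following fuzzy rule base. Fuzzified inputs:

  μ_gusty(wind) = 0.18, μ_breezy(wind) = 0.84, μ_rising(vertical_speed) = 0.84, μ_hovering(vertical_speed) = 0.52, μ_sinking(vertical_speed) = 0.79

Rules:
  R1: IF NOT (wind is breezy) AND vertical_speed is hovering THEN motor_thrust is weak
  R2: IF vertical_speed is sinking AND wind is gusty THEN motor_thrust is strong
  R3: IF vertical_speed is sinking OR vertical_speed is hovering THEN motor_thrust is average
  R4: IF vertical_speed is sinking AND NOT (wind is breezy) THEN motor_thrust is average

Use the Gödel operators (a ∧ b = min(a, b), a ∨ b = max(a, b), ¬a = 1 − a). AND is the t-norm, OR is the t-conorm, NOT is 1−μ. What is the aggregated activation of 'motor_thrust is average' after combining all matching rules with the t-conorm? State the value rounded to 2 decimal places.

0.79

R1: ¬breezy=1−0.84=0.16, hovering=0.52; AND[min(a, b)] → w = 0.16
R2: sinking=0.79, gusty=0.18; AND[min(a, b)] → w = 0.18
R3: sinking=0.79, hovering=0.52; OR[max(a, b)] → w = 0.79
R4: sinking=0.79, ¬breezy=1−0.84=0.16; AND[min(a, b)] → w = 0.16
Rules with consequent 'average': {R3, R4} → strengths 0.79, 0.16
Aggregate via t-conorm [max(a, b)]: 0.79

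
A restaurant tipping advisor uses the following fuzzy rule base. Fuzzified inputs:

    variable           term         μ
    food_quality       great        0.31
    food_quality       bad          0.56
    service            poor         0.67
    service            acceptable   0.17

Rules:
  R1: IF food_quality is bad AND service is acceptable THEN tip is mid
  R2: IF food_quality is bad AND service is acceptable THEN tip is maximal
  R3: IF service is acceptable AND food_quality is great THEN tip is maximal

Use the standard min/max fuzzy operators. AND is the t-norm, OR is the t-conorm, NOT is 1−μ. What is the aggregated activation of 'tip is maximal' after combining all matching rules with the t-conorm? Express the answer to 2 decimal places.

R1: bad=0.56, acceptable=0.17; AND[min(a, b)] → w = 0.17
R2: bad=0.56, acceptable=0.17; AND[min(a, b)] → w = 0.17
R3: acceptable=0.17, great=0.31; AND[min(a, b)] → w = 0.17
Rules with consequent 'maximal': {R2, R3} → strengths 0.17, 0.17
Aggregate via t-conorm [max(a, b)]: 0.17

0.17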